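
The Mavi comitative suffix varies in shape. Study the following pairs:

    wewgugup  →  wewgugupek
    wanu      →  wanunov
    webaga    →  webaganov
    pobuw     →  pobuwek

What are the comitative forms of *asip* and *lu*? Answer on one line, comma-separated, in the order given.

asipek, lunov

The pattern is consonant vs. vowel: -ek when the stem ends in a consonant (*wewgugup*, *pobuw*); -nov when the stem ends in a vowel (*wanu*, *webaga*).
*asip* — final sound /p/ (a consonant) → -ek → *asipek*.
The final sound of *lu* is /u/, which is a vowel, so the suffix is -nov, giving *lunov*.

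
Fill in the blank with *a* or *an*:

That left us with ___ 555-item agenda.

The indefinite article is chosen by the initial *sound* of the following word, not its spelling.
The number *555* is spoken "five hundred …", beginning with /faɪv/ — a consonant sound.
So the article is *a*: That left us with a 555-item agenda.

a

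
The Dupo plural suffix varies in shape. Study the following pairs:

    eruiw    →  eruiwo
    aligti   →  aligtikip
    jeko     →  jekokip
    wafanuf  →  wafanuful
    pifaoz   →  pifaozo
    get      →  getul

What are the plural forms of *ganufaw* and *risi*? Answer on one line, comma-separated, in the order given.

ganufawo, risikip

The suffix is conditioned by the final sound: -ul when the stem ends in a voiceless consonant (*wafanuf*, *get*); -o when the stem ends in a voiced consonant (*eruiw*, *pifaoz*); -kip when the stem ends in a vowel (*aligti*, *jeko*).
*ganufaw*: final sound = /w/, a voiced consonant → -o → *ganufawo*.
*risi* — final sound /i/ (a vowel) → -kip → *risikip*.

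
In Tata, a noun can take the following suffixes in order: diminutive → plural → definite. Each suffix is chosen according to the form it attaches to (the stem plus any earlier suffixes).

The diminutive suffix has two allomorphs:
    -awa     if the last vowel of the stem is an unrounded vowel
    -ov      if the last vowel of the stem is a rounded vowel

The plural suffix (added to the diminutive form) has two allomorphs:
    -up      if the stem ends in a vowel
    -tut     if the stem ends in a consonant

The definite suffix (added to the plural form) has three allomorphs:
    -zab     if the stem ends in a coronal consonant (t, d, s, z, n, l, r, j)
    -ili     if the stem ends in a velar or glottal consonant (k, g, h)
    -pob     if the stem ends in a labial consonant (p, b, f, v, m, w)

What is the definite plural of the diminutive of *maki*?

*maki*: last vowel = /i/, an unrounded vowel → -awa → *makiawa*.
The diminutive form *makiawa*: final sound = /a/, a vowel → -up → *makiawaup*.
Since the final consonant of the plural form *makiawaup* is /p/ (labial), it takes -pob, giving *makiawauppob*.

makiawauppob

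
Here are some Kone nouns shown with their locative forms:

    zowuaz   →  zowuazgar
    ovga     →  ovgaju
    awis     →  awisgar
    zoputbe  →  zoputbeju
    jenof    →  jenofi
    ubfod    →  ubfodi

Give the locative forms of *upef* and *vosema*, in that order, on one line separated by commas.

upefi, vosemaju

The pattern is sibilance of the final sound: -gar when the stem ends in a sibilant (*zowuaz*, *awis*); -i when the stem ends in a non-sibilant consonant (*jenof*, *ubfod*); -ju when the stem ends in a vowel (*ovga*, *zoputbe*).
*upef*: final sound = /f/, a non-sibilant consonant → -i → *upefi*.
*vosema* — final sound /a/ (a vowel) → -ju → *vosemaju*.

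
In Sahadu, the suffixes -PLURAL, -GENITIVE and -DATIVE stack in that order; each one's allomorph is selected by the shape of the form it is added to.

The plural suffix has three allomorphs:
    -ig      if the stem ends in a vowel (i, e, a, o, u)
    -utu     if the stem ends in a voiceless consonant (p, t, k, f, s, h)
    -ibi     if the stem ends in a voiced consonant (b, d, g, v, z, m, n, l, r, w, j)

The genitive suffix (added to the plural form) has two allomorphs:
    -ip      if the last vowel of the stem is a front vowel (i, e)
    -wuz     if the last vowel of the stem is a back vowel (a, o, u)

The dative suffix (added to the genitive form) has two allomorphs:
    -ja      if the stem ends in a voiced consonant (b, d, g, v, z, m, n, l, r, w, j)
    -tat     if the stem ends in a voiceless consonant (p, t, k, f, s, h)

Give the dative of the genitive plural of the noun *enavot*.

Since the final sound of *enavot* is /t/ (a voiceless consonant), it takes -utu, giving *enavotutu*.
The plural form *enavotutu*: last vowel = /u/, a back vowel → -wuz → *enavotutuwuz*.
The final consonant of the genitive form *enavotutuwuz* is /z/, which is voiced, so the dative suffix is -ja, giving *enavotutuwuzja*.

enavotutuwuzja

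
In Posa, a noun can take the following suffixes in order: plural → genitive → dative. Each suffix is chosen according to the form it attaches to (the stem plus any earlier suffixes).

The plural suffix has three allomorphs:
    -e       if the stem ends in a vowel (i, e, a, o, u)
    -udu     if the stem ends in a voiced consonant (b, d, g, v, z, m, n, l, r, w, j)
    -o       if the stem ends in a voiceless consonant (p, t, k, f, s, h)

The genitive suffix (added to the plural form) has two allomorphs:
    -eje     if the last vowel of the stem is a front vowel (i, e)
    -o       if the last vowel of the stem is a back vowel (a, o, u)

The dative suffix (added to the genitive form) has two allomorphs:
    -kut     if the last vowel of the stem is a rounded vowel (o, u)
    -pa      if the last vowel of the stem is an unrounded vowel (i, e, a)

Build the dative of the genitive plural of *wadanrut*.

wadanrutookut

*wadanrut* — final sound /t/ (a voiceless consonant) → -o → *wadanruto*.
The plural form *wadanruto*: last vowel = /o/, a back vowel → -o → *wadanrutoo*.
The last vowel of the genitive form *wadanrutoo* is /o/, which is a rounded vowel, so the dative suffix is -kut, giving *wadanrutookut*.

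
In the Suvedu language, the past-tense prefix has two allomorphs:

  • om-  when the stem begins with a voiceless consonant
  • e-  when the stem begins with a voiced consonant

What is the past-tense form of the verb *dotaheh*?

*dotaheh* — first consonant /d/ (voiced) → e- → *edotaheh*.

edotaheh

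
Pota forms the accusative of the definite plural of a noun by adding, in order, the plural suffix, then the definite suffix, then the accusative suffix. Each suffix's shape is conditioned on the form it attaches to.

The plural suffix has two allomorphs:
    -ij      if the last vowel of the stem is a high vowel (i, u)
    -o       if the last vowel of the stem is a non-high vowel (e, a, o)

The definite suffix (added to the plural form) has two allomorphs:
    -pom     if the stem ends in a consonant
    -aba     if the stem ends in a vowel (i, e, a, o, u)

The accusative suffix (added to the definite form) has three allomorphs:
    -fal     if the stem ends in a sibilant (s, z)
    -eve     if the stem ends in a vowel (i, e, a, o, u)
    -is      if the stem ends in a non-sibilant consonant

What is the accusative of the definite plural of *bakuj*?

bakujijpomis

*bakuj*: last vowel = /u/, a high vowel → -ij → *bakujij*.
Since the final sound of the plural form *bakujij* is /j/ (a consonant), it takes -pom, giving *bakujijpom*.
The definite form *bakujijpom* — final sound /m/ (a non-sibilant consonant) → -is → *bakujijpomis*.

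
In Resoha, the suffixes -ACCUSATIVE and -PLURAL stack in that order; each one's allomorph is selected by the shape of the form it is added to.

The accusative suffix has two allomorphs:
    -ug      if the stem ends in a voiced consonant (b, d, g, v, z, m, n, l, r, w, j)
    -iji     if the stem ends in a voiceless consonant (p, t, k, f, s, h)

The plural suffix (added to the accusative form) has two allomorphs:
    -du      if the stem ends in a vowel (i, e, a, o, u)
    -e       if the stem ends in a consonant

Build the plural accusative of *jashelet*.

jasheletijidu

*jashelet* — final consonant /t/ (voiceless) → -iji → *jasheletiji*.
The accusative form *jasheletiji* — final sound /i/ (a vowel) → -du → *jasheletijidu*.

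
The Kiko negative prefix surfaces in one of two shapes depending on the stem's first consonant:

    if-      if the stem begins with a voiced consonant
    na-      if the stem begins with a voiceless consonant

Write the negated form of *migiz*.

*migiz*: first consonant = /m/, voiced → if- → *ifmigiz*.

ifmigiz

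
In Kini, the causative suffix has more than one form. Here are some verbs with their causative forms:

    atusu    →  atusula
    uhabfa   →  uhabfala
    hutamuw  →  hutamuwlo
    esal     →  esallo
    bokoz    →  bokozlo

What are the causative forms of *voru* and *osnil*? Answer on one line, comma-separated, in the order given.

vorula, osnillo

The pattern is consonant vs. vowel: -lo when the stem ends in a consonant (*hutamuw*, *esal*, *bokoz*); -la when the stem ends in a vowel (*atusu*, *uhabfa*).
The final sound of *voru* is /u/, which is a vowel, so the suffix is -la, giving *vorula*.
The final sound of *osnil* is /l/, which is a consonant, so the suffix is -lo, giving *osnillo*.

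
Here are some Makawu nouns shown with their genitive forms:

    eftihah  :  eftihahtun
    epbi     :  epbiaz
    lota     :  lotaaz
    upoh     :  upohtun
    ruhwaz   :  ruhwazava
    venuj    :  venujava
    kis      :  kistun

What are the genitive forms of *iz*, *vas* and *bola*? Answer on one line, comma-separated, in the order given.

The suffix is conditioned by the final sound: -tun when the stem ends in a voiceless consonant (*eftihah*, *upoh*, *kis*); -ava when the stem ends in a voiced consonant (*ruhwaz*, *venuj*); -az when the stem ends in a vowel (*epbi*, *lota*).
Since the final sound of *iz* is /z/ (a voiced consonant), it takes -ava, giving *izava*.
The final sound of *vas* is /s/, which is a voiceless consonant, so the suffix is -tun, giving *vastun*.
*bola* — final sound /a/ (a vowel) → -az → *bolaaz*.

izava, vastun, bolaaz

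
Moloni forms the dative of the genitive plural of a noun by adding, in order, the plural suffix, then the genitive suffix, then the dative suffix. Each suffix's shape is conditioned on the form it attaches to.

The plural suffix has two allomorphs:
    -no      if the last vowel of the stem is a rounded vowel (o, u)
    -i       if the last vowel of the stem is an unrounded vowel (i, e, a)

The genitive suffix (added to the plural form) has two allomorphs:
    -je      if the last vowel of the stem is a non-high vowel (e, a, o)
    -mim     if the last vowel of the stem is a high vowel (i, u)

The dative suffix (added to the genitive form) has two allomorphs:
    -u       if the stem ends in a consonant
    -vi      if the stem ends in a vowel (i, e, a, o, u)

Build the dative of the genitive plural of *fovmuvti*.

The last vowel of *fovmuvti* is /i/, which is an unrounded vowel, so the plural suffix is -i, giving *fovmuvtii*.
Since the last vowel of the plural form *fovmuvtii* is /i/ (a high vowel), it takes -mim, giving *fovmuvtiimim*.
Since the final sound of the genitive form *fovmuvtiimim* is /m/ (a consonant), it takes -u, giving *fovmuvtiimimu*.

fovmuvtiimimu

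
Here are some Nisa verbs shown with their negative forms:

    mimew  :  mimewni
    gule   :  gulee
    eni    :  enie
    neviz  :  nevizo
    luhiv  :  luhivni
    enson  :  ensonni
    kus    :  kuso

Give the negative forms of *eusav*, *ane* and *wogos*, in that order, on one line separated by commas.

eusavni, anee, wogoso

The suffix is conditioned by the final sound: -o when the stem ends in a sibilant (*neviz*, *kus*); -ni when the stem ends in a non-sibilant consonant (*mimew*, *luhiv*, *enson*); -e when the stem ends in a vowel (*gule*, *eni*).
The final sound of *eusav* is /v/, which is a non-sibilant consonant, so the suffix is -ni, giving *eusavni*.
*ane* — final sound /e/ (a vowel) → -e → *anee*.
*wogos* — final sound /s/ (a sibilant) → -o → *wogoso*.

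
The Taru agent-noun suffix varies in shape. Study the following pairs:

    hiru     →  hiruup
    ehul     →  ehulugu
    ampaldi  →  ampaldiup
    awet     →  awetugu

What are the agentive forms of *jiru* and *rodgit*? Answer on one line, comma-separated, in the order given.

The suffix is conditioned by the final sound: -ugu when the stem ends in a consonant (*ehul*, *awet*); -up when the stem ends in a vowel (*hiru*, *ampaldi*).
Since the final sound of *jiru* is /u/ (a vowel), it takes -up, giving *jiruup*.
Since the final sound of *rodgit* is /t/ (a consonant), it takes -ugu, giving *rodgitugu*.

jiruup, rodgitugu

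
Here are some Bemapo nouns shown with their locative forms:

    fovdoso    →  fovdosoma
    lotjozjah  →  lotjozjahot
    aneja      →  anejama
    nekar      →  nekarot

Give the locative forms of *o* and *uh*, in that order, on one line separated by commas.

oma, uhot

The pattern is consonant vs. vowel: -ot when the stem ends in a consonant (*lotjozjah*, *nekar*); -ma when the stem ends in a vowel (*fovdoso*, *aneja*).
Since the final sound of *o* is /o/ (a vowel), it takes -ma, giving *oma*.
*uh* — final sound /h/ (a consonant) → -ot → *uhot*.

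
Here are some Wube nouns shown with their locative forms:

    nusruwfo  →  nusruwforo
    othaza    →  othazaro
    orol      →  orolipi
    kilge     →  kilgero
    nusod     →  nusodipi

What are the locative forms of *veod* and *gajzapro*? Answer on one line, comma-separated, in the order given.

veodipi, gajzaproro

The alternation tracks the final sound of the stem — -ipi when the stem ends in a consonant (*orol*, *nusod*); -ro when the stem ends in a vowel (*nusruwfo*, *othaza*, *kilge*).
The final sound of *veod* is /d/, which is a consonant, so the suffix is -ipi, giving *veodipi*.
Since the final sound of *gajzapro* is /o/ (a vowel), it takes -ro, giving *gajzaproro*.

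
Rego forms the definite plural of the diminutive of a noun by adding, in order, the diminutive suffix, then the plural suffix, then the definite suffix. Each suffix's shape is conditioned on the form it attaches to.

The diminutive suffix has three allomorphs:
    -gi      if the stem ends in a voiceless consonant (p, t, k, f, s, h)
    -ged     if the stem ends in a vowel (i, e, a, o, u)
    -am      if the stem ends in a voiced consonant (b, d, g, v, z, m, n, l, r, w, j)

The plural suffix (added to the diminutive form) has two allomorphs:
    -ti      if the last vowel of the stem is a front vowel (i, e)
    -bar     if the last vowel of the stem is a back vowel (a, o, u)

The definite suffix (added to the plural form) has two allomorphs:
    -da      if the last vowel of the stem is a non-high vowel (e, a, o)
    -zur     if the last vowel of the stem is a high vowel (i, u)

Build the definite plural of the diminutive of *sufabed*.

sufabedambarda

The final sound of *sufabed* is /d/, which is a voiced consonant, so the diminutive suffix is -am, giving *sufabedam*.
Since the last vowel of the diminutive form *sufabedam* is /a/ (a back vowel), it takes -bar, giving *sufabedambar*.
The plural form *sufabedambar*: last vowel = /a/, a non-high vowel → -da → *sufabedambarda*.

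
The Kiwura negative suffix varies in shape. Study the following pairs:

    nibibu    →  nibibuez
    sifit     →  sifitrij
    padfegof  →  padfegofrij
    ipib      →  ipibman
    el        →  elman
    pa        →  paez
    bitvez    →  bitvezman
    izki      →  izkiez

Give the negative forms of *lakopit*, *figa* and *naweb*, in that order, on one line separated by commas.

lakopitrij, figaez, nawebman

The suffix is conditioned by the final sound: -rij when the stem ends in a voiceless consonant (*sifit*, *padfegof*); -man when the stem ends in a voiced consonant (*ipib*, *el*, *bitvez*); -ez when the stem ends in a vowel (*nibibu*, *pa*, *izki*).
Since the final sound of *lakopit* is /t/ (a voiceless consonant), it takes -rij, giving *lakopitrij*.
*figa*: final sound = /a/, a vowel → -ez → *figaez*.
*naweb*: final sound = /b/, a voiced consonant → -man → *nawebman*.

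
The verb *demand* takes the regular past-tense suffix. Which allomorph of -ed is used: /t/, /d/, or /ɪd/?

/ɪd/

The stem *demand* ends in /t/ or /d/.
The -ed suffix is realized as /ɪd/ after /t, d/; as /t/ after other voiceless consonants; and as /d/ after other voiced sounds.
So -ed on *demand* is pronounced /ɪd/.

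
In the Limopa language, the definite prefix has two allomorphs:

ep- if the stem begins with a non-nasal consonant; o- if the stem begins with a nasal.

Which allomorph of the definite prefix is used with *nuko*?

Since the first consonant of *nuko* is /n/ (a nasal), it takes o-.

o-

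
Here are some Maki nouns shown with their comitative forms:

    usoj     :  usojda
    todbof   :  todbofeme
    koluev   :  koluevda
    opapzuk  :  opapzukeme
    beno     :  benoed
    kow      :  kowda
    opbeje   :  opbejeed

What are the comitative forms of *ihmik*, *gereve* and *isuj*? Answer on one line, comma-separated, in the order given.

The alternation tracks the final sound of the stem — -eme when the stem ends in a voiceless consonant (*todbof*, *opapzuk*); -da when the stem ends in a voiced consonant (*usoj*, *koluev*, *kow*); -ed when the stem ends in a vowel (*beno*, *opbeje*).
*ihmik* — final sound /k/ (a voiceless consonant) → -eme → *ihmikeme*.
*gereve* — final sound /e/ (a vowel) → -ed → *gereveed*.
*isuj*: final sound = /j/, a voiced consonant → -da → *isujda*.

ihmikeme, gereveed, isujda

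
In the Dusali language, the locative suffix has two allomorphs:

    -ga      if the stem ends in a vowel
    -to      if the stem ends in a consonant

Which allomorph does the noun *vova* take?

-ga

The final sound of *vova* is /a/, which is a vowel, so the suffix is -ga.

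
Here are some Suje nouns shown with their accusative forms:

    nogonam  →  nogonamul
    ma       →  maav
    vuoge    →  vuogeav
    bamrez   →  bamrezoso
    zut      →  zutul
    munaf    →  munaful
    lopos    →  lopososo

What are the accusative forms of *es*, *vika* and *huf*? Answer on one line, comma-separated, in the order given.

esoso, vikaav, huful

Looking at the final sound of each stem: -oso when the stem ends in a sibilant (*bamrez*, *lopos*); -ul when the stem ends in a non-sibilant consonant (*nogonam*, *zut*, *munaf*); -av when the stem ends in a vowel (*ma*, *vuoge*).
Since the final sound of *es* is /s/ (a sibilant), it takes -oso, giving *esoso*.
The final sound of *vika* is /a/, which is a vowel, so the suffix is -av, giving *vikaav*.
*huf*: final sound = /f/, a non-sibilant consonant → -ul → *huful*.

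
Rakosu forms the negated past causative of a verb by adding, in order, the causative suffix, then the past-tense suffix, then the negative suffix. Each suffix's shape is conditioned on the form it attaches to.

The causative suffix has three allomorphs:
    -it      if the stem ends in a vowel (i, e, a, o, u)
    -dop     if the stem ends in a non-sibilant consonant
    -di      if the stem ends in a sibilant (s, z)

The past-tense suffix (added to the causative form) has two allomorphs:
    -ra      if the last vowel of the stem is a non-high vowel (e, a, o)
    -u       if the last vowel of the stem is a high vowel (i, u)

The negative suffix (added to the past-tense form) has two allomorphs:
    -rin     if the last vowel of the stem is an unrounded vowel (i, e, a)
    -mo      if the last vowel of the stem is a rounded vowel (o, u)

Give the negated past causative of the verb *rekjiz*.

rekjizdiumo

The final sound of *rekjiz* is /z/, which is a sibilant, so the causative suffix is -di, giving *rekjizdi*.
Since the last vowel of the causative form *rekjizdi* is /i/ (a high vowel), it takes -u, giving *rekjizdiu*.
The past-tense form *rekjizdiu*: last vowel = /u/, a rounded vowel → -mo → *rekjizdiumo*.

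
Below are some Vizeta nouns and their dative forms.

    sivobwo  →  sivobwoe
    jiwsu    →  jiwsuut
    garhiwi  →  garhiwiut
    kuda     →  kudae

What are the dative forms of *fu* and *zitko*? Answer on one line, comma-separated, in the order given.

Looking at the last vowel of each stem: -ut when the last vowel of the stem is a high vowel (*jiwsu*, *garhiwi*); -e when the last vowel of the stem is a non-high vowel (*sivobwo*, *kuda*).
*fu*: last vowel = /u/, a high vowel → -ut → *fuut*.
*zitko* — last vowel /o/ (a non-high vowel) → -e → *zitkoe*.

fuut, zitkoe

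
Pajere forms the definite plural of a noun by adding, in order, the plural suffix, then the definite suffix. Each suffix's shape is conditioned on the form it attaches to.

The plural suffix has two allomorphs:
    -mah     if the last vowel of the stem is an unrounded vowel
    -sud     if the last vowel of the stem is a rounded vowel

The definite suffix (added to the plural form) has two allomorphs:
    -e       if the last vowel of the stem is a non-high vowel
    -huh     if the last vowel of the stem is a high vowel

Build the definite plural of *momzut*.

Since the last vowel of *momzut* is /u/ (a rounded vowel), it takes -sud, giving *momzutsud*.
Since the last vowel of the plural form *momzutsud* is /u/ (a high vowel), it takes -huh, giving *momzutsudhuh*.

momzutsudhuh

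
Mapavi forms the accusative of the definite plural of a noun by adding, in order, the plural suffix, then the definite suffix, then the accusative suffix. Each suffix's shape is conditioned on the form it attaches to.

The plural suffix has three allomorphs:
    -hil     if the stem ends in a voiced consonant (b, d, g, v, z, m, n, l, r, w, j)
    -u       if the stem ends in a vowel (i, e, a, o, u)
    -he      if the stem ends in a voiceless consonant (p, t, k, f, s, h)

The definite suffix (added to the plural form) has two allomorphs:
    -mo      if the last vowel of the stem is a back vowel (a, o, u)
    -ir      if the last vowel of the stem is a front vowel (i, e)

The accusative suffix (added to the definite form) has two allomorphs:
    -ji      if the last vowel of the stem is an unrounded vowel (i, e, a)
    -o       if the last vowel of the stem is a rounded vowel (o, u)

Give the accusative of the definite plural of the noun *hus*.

husheirji

*hus* — final sound /s/ (a voiceless consonant) → -he → *hushe*.
The plural form *hushe*: last vowel = /e/, a front vowel → -ir → *husheir*.
The definite form *husheir*: last vowel = /i/, an unrounded vowel → -ji → *husheirji*.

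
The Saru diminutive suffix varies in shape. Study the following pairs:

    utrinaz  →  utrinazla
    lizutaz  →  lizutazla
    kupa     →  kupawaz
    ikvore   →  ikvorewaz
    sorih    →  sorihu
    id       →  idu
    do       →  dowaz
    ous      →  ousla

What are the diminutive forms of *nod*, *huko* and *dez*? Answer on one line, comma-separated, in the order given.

nodu, hukowaz, dezla

The alternation tracks the final sound of the stem — -la when the stem ends in a sibilant (*utrinaz*, *lizutaz*, *ous*); -u when the stem ends in a non-sibilant consonant (*sorih*, *id*); -waz when the stem ends in a vowel (*kupa*, *ikvore*, *do*).
*nod* — final sound /d/ (a non-sibilant consonant) → -u → *nodu*.
The final sound of *huko* is /o/, which is a vowel, so the suffix is -waz, giving *hukowaz*.
*dez* — final sound /z/ (a sibilant) → -la → *dezla*.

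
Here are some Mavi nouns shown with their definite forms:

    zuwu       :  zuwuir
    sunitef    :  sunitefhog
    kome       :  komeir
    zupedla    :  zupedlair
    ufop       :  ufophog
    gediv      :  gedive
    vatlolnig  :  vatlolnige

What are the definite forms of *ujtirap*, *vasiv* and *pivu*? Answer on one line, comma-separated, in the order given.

Looking at the final sound of each stem: -hog when the stem ends in a voiceless consonant (*sunitef*, *ufop*); -e when the stem ends in a voiced consonant (*gediv*, *vatlolnig*); -ir when the stem ends in a vowel (*zuwu*, *kome*, *zupedla*).
The final sound of *ujtirap* is /p/, which is a voiceless consonant, so the suffix is -hog, giving *ujtiraphog*.
*vasiv* — final sound /v/ (a voiced consonant) → -e → *vasive*.
*pivu* — final sound /u/ (a vowel) → -ir → *pivuir*.

ujtiraphog, vasive, pivuir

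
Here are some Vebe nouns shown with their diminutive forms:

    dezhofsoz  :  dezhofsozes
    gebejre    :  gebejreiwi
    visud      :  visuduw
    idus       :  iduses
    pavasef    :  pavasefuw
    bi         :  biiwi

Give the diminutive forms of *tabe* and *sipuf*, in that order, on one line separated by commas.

The suffix is conditioned by the final sound: -es when the stem ends in a sibilant (*dezhofsoz*, *idus*); -uw when the stem ends in a non-sibilant consonant (*visud*, *pavasef*); -iwi when the stem ends in a vowel (*gebejre*, *bi*).
*tabe* — final sound /e/ (a vowel) → -iwi → *tabeiwi*.
Since the final sound of *sipuf* is /f/ (a non-sibilant consonant), it takes -uw, giving *sipufuw*.

tabeiwi, sipufuw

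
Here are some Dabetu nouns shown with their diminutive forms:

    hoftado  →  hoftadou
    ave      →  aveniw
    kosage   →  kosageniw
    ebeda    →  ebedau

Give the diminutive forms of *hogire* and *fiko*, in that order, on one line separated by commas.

Looking at the last vowel of each stem: -niw when the last vowel of the stem is a front vowel (*ave*, *kosage*); -u when the last vowel of the stem is a back vowel (*hoftado*, *ebeda*).
*hogire* — last vowel /e/ (a front vowel) → -niw → *hogireniw*.
The last vowel of *fiko* is /o/, which is a back vowel, so the suffix is -u, giving *fikou*.

hogireniw, fikou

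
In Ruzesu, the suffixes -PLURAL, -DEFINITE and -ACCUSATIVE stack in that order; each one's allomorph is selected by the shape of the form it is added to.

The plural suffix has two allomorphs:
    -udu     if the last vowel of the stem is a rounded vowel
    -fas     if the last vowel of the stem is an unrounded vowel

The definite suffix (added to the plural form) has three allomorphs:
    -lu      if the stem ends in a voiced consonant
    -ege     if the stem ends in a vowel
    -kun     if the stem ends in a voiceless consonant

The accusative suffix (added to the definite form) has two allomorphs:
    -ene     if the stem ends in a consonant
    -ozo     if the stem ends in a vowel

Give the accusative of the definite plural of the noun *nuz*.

nuzuduegeozo

Since the last vowel of *nuz* is /u/ (a rounded vowel), it takes -udu, giving *nuzudu*.
The plural form *nuzudu*: final sound = /u/, a vowel → -ege → *nuzuduege*.
The definite form *nuzuduege* — final sound /e/ (a vowel) → -ozo → *nuzuduegeozo*.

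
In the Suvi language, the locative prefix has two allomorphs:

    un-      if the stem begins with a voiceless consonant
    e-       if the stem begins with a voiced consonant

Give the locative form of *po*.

Since the first consonant of *po* is /p/ (voiceless), it takes un-, giving *unpo*.

unpo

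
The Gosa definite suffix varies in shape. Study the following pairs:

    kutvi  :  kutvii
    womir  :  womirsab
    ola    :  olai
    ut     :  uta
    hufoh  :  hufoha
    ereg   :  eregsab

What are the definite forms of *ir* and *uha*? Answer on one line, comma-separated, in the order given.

The pattern is voicing of the final sound: -a when the stem ends in a voiceless consonant (*ut*, *hufoh*); -sab when the stem ends in a voiced consonant (*womir*, *ereg*); -i when the stem ends in a vowel (*kutvi*, *ola*).
*ir*: final sound = /r/, a voiced consonant → -sab → *irsab*.
*uha*: final sound = /a/, a vowel → -i → *uhai*.

irsab, uhai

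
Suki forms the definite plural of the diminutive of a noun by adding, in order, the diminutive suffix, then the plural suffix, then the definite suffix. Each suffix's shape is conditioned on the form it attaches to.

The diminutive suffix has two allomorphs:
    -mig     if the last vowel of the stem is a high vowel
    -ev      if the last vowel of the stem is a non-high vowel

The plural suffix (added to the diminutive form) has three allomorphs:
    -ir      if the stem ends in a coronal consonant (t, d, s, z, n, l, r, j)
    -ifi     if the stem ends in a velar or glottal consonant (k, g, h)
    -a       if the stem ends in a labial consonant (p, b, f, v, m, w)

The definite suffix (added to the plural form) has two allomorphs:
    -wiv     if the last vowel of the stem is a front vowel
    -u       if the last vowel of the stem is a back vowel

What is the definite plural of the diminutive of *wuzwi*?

wuzwimigifiwiv

*wuzwi* — last vowel /i/ (a high vowel) → -mig → *wuzwimig*.
The diminutive form *wuzwimig*: final consonant = /g/, velar/glottal → -ifi → *wuzwimigifi*.
The plural form *wuzwimigifi* — last vowel /i/ (a front vowel) → -wiv → *wuzwimigifiwiv*.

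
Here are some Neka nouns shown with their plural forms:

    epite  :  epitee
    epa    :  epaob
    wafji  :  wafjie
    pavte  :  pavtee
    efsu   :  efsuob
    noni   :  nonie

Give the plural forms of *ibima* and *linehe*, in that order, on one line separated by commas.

ibimaob, linehee

Looking at the last vowel of each stem: -e when the last vowel of the stem is a front vowel (*epite*, *wafji*, *pavte*, *noni*); -ob when the last vowel of the stem is a back vowel (*epa*, *efsu*).
Since the last vowel of *ibima* is /a/ (a back vowel), it takes -ob, giving *ibimaob*.
Since the last vowel of *linehe* is /e/ (a front vowel), it takes -e, giving *linehee*.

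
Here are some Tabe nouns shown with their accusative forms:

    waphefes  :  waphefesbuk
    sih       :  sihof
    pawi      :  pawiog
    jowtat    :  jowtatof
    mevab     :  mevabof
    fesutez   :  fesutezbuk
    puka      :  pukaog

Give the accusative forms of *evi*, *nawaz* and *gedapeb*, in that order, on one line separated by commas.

eviog, nawazbuk, gedapebof

The suffix is conditioned by the final sound: -buk when the stem ends in a sibilant (*waphefes*, *fesutez*); -of when the stem ends in a non-sibilant consonant (*sih*, *jowtat*, *mevab*); -og when the stem ends in a vowel (*pawi*, *puka*).
The final sound of *evi* is /i/, which is a vowel, so the suffix is -og, giving *eviog*.
*nawaz* — final sound /z/ (a sibilant) → -buk → *nawazbuk*.
*gedapeb*: final sound = /b/, a non-sibilant consonant → -of → *gedapebof*.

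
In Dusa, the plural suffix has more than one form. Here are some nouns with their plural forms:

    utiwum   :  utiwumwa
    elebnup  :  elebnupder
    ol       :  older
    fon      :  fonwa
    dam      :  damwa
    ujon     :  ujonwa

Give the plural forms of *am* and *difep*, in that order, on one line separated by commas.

amwa, difepder

The pattern is nasality of the final consonant: -wa when the stem ends in a nasal (*utiwum*, *fon*, *dam*, *ujon*); -der when the stem ends in a non-nasal consonant (*elebnup*, *ol*).
Since the final consonant of *am* is /m/ (a nasal), it takes -wa, giving *amwa*.
*difep* — final consonant /p/ (non-nasal) → -der → *difepder*.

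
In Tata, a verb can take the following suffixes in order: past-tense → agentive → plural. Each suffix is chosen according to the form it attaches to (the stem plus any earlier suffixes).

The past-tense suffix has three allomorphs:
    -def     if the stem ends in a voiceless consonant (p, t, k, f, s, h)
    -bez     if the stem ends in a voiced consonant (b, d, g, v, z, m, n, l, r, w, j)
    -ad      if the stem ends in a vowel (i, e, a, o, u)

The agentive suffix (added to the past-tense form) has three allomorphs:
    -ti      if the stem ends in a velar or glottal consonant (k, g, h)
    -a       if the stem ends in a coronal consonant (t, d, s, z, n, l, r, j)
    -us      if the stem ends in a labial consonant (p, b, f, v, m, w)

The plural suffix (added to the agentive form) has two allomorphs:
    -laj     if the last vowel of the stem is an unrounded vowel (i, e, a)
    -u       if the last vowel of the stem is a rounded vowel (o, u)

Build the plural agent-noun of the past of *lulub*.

The final sound of *lulub* is /b/, which is a voiced consonant, so the past-tense suffix is -bez, giving *lulubbez*.
The past-tense form *lulubbez*: final consonant = /z/, coronal → -a → *lulubbeza*.
Since the last vowel of the agentive form *lulubbeza* is /a/ (an unrounded vowel), it takes -laj, giving *lulubbezalaj*.

lulubbezalaj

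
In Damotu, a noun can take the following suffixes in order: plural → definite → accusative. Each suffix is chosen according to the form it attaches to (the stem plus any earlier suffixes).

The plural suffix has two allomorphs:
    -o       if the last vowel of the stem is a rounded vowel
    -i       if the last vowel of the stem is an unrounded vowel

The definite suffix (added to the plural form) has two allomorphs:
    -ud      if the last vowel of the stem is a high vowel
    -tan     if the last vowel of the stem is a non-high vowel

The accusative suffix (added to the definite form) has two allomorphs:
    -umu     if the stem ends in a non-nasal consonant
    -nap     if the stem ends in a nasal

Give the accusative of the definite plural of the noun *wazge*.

wazgeiudumu

Since the last vowel of *wazge* is /e/ (an unrounded vowel), it takes -i, giving *wazgei*.
The plural form *wazgei* — last vowel /i/ (a high vowel) → -ud → *wazgeiud*.
The final consonant of the definite form *wazgeiud* is /d/, which is non-nasal, so the accusative suffix is -umu, giving *wazgeiudumu*.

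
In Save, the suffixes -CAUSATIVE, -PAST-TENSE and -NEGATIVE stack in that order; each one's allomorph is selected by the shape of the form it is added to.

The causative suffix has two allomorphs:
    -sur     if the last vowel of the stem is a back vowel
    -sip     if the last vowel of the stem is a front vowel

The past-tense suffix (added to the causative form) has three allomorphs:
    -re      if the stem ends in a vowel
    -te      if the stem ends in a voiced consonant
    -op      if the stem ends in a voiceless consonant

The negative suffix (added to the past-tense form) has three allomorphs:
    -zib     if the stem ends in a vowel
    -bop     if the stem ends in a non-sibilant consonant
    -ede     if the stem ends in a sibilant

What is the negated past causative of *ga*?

gasurtezib

Since the last vowel of *ga* is /a/ (a back vowel), it takes -sur, giving *gasur*.
The causative form *gasur*: final sound = /r/, a voiced consonant → -te → *gasurte*.
Since the final sound of the past-tense form *gasurte* is /e/ (a vowel), it takes -zib, giving *gasurtezib*.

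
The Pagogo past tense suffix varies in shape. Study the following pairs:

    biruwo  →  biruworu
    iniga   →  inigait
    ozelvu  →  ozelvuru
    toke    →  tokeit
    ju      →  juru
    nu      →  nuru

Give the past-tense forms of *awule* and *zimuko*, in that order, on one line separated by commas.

The alternation tracks the last vowel of the stem — -ru when the last vowel of the stem is a rounded vowel (*biruwo*, *ozelvu*, *ju*, *nu*); -it when the last vowel of the stem is an unrounded vowel (*iniga*, *toke*).
*awule* — last vowel /e/ (an unrounded vowel) → -it → *awuleit*.
Since the last vowel of *zimuko* is /o/ (a rounded vowel), it takes -ru, giving *zimukoru*.

awuleit, zimukoru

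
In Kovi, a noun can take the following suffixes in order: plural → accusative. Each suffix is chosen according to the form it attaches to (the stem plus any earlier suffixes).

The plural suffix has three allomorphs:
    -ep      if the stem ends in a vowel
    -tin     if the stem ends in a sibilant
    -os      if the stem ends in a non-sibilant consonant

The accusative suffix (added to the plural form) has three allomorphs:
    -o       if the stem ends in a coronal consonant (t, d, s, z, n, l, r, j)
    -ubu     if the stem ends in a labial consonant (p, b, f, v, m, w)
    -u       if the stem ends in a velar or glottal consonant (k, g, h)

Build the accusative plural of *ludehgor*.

ludehgoroso

*ludehgor*: final sound = /r/, a non-sibilant consonant → -os → *ludehgoros*.
Since the final consonant of the plural form *ludehgoros* is /s/ (coronal), it takes -o, giving *ludehgoroso*.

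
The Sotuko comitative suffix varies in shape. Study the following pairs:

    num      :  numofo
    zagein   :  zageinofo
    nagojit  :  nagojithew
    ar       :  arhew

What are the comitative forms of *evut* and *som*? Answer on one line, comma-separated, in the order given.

The alternation tracks the final consonant of the stem — -ofo when the stem ends in a nasal (*num*, *zagein*); -hew when the stem ends in a non-nasal consonant (*nagojit*, *ar*).
The final consonant of *evut* is /t/, which is non-nasal, so the suffix is -hew, giving *evuthew*.
*som*: final consonant = /m/, a nasal → -ofo → *somofo*.

evuthew, somofo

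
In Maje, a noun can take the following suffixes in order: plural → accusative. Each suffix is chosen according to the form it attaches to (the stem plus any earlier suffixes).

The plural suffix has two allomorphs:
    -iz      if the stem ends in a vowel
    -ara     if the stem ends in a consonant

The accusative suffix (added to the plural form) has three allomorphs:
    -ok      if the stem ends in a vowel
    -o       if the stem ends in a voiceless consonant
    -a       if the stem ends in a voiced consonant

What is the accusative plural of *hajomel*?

hajomelaraok

Since the final sound of *hajomel* is /l/ (a consonant), it takes -ara, giving *hajomelara*.
The plural form *hajomelara* — final sound /a/ (a vowel) → -ok → *hajomelaraok*.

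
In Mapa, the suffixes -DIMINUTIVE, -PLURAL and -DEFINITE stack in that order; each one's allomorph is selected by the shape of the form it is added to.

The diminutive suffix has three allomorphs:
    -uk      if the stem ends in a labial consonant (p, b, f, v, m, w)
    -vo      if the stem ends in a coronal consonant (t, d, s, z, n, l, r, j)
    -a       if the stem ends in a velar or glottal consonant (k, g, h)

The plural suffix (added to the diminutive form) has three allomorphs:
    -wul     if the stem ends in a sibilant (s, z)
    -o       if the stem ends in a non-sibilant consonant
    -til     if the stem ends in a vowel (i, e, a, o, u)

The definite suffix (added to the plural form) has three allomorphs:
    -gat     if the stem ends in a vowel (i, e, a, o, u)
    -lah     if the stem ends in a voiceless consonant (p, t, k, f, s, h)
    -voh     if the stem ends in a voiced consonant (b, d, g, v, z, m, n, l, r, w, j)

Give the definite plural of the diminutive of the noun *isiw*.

The final consonant of *isiw* is /w/, which is labial, so the diminutive suffix is -uk, giving *isiwuk*.
The diminutive form *isiwuk*: final sound = /k/, a non-sibilant consonant → -o → *isiwuko*.
The plural form *isiwuko* — final sound /o/ (a vowel) → -gat → *isiwukogat*.

isiwukogat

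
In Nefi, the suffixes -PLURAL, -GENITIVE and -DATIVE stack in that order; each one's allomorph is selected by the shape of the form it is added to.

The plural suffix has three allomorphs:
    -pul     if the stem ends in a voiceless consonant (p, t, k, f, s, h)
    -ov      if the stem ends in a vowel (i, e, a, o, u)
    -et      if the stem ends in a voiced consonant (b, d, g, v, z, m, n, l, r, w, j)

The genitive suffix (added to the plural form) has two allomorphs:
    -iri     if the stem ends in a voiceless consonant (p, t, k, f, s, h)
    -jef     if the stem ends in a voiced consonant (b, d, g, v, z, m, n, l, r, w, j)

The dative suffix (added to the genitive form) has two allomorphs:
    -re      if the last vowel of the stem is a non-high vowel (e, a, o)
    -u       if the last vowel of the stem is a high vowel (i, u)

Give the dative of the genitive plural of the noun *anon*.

*anon* — final sound /n/ (a voiced consonant) → -et → *anonet*.
Since the final consonant of the plural form *anonet* is /t/ (voiceless), it takes -iri, giving *anonetiri*.
Since the last vowel of the genitive form *anonetiri* is /i/ (a high vowel), it takes -u, giving *anonetiriu*.

anonetiriu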